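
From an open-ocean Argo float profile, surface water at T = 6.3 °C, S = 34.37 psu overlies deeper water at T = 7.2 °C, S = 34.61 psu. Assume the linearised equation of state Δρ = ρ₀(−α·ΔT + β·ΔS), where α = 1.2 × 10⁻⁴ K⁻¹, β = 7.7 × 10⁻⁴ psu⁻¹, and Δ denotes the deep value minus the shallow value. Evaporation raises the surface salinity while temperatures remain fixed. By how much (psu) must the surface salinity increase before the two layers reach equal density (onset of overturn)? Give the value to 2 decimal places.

Neutral buoyancy requires −α(T_deep − T_surf) + β(S_deep − S_surf′) = 0.
S_surf′ = S_deep − (α/β)·ΔT = 34.61 − (1.2 × 10⁻⁴/7.7 × 10⁻⁴)·(+0.9) = 34.4697 psu.
Increase required: 34.4697 − 34.37 = 0.0997 psu.

0.10 psu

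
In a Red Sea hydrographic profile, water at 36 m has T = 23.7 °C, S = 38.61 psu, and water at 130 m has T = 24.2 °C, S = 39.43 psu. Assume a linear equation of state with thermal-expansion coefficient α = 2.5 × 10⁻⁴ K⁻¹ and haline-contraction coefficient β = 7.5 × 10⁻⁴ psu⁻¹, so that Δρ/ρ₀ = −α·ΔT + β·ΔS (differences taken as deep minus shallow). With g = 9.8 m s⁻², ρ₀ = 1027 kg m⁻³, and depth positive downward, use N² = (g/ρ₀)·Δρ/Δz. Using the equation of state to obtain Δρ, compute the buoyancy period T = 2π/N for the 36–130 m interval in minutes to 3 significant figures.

ΔT = +0.5 K, ΔS = +0.82 psu (deep − shallow).
Δρ/ρ₀ = −αΔT + βΔS = -1.25 × 10⁻⁴ + 6.15 × 10⁻⁴ = 4.90 × 10⁻⁴, so Δρ ≈ 0.5032 kg m⁻³.
N² = (g/ρ₀)·Δρ/Δz = g·(Δρ/ρ₀)/Δz = 9.8 × 4.90 × 10⁻⁴ / 94 = 5.1085 × 10⁻⁵ s⁻².
N = √(5.1085 × 10⁻⁵) = 7.1474 × 10⁻³ rad s⁻¹ → T = 2π/N = 879.09 s = 14.652 min ≈ 14.7 min.

14.7 min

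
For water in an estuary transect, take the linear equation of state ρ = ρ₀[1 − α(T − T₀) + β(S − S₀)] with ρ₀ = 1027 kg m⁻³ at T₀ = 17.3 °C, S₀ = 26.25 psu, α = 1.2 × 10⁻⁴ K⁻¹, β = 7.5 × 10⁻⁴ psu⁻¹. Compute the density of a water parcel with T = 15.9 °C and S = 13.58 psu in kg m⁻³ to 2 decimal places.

T − T₀ = -1.4 K, S − S₀ = -12.67 psu.
Bracket = 1 − α·(-1.4) + β·(-12.67) = 1 + (-9.3345 × 10⁻³) = 0.9906655.
ρ = 1027 × 0.9906655 = 1017.41 kg m⁻³.

1017.41 kg m⁻³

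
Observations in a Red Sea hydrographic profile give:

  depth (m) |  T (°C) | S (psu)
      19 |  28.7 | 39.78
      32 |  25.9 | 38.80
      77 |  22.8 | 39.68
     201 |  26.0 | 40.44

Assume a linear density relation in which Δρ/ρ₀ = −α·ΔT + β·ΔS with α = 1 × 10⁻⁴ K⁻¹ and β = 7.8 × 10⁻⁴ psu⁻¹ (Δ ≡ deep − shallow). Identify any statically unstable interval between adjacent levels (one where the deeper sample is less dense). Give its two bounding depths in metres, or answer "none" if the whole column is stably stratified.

19–32 m

Evaluate Δρ/ρ₀ = −αΔT + βΔS across each adjacent pair:
  19–32 m: −αΔT+βΔS = −(1 × 10⁻⁴)(-2.8)+(7.8 × 10⁻⁴)(-0.98) = -4.8 × 10⁻⁴ → UNSTABLE
  32–77 m: −αΔT+βΔS = −(1 × 10⁻⁴)(-3.1)+(7.8 × 10⁻⁴)(+0.88) = 1.0 × 10⁻³ → stable
  77–201 m: −αΔT+βΔS = −(1 × 10⁻⁴)(+3.2)+(7.8 × 10⁻⁴)(+0.76) = 2.7 × 10⁻⁴ → stable
The 19–32 m interval has Δρ < 0: lighter water underlies denser water.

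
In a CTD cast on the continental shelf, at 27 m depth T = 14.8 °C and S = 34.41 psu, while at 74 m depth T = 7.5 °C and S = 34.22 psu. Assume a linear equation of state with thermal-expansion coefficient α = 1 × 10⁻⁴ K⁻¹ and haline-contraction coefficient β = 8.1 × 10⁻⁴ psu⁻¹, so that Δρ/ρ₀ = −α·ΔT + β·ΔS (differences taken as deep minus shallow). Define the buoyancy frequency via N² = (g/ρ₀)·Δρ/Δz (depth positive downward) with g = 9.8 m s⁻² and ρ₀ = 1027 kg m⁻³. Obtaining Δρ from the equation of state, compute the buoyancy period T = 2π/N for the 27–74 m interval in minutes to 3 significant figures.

9.55 min

ΔT = -7.3 K, ΔS = -0.19 psu (deep − shallow).
Δρ/ρ₀ = −αΔT + βΔS = 7.30 × 10⁻⁴ − 1.539 × 10⁻⁴ = 5.761 × 10⁻⁴, so Δρ ≈ 0.5917 kg m⁻³.
N² = (g/ρ₀)·Δρ/Δz = g·(Δρ/ρ₀)/Δz = 9.8 × 5.761 × 10⁻⁴ / 47 = 1.2012 × 10⁻⁴ s⁻².
N = √(1.2012 × 10⁻⁴) = 0.010960 rad s⁻¹ → T = 2π/N = 573.28 s = 9.5547 min ≈ 9.55 min.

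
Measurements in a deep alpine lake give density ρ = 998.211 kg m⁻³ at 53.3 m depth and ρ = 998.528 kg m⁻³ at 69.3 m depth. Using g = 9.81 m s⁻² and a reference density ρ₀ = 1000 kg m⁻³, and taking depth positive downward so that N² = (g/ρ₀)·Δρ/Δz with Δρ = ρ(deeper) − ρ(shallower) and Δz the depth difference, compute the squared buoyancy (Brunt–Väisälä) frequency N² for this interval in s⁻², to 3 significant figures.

Δρ = 998.528 − 998.211 = 0.317 kg m⁻³ over Δz = 69.3 − 53.3 = 16 m.
N² = (9.81/1000) × (0.317/16) = 1.9436 × 10⁻⁴ s⁻² ≈ 1.94 × 10⁻⁴ s⁻².
N² > 0, so the interval is statically stable.

1.94 × 10⁻⁴ s⁻²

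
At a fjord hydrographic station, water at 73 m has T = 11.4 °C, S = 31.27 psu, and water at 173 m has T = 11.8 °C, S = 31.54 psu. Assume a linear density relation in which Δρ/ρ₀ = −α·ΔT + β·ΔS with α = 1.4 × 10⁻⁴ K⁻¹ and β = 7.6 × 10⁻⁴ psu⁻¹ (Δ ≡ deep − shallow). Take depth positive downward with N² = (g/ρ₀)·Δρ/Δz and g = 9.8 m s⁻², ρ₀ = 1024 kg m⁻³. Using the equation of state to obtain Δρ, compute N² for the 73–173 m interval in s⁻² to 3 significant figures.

ΔT = +0.4 K, ΔS = +0.27 psu (deep − shallow).
Δρ/ρ₀ = −αΔT + βΔS = -5.60 × 10⁻⁵ + 2.052 × 10⁻⁴ = 1.492 × 10⁻⁴, so Δρ ≈ 0.1528 kg m⁻³.
N² = (g/ρ₀)·Δρ/Δz = g·(Δρ/ρ₀)/Δz = 9.8 × 1.492 × 10⁻⁴ / 100 = 1.4622 × 10⁻⁵ s⁻² ≈ 1.46 × 10⁻⁵ s⁻².

1.46 × 10⁻⁵ s⁻²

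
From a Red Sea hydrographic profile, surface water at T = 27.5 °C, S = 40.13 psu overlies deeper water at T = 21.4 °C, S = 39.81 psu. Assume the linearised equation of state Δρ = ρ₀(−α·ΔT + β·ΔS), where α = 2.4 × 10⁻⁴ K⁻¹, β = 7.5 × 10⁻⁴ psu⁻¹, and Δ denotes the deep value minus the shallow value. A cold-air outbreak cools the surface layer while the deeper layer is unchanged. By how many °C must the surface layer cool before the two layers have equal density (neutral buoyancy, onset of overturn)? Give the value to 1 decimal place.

5.1 °C

Neutral buoyancy requires Δρ = 0, i.e. −α(T_deep − T_surf′) + β(S_deep − S_surf) = 0.
T_surf′ = T_deep − (β/α)·ΔS = 21.4 − (7.5 × 10⁻⁴/2.4 × 10⁻⁴)·(-0.32) = 22.400 °C.
Cooling required: 27.5 − (22.400) = 5.100 °C.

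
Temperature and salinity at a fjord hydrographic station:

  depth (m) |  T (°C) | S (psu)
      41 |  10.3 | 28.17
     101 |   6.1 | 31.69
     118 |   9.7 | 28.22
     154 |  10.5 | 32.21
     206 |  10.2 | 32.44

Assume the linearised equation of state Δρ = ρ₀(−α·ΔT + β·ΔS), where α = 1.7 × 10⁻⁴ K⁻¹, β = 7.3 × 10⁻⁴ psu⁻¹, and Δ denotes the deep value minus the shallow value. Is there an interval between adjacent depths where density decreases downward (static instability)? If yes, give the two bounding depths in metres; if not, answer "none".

101–118 m

Evaluate Δρ/ρ₀ = −αΔT + βΔS across each adjacent pair:
  41–101 m: −αΔT+βΔS = −(1.7 × 10⁻⁴)(-4.2)+(7.3 × 10⁻⁴)(+3.52) = 3.3 × 10⁻³ → stable
  101–118 m: −αΔT+βΔS = −(1.7 × 10⁻⁴)(+3.6)+(7.3 × 10⁻⁴)(-3.47) = -3.1 × 10⁻³ → UNSTABLE
  118–154 m: −αΔT+βΔS = −(1.7 × 10⁻⁴)(+0.8)+(7.3 × 10⁻⁴)(+3.99) = 2.8 × 10⁻³ → stable
  154–206 m: −αΔT+βΔS = −(1.7 × 10⁻⁴)(-0.3)+(7.3 × 10⁻⁴)(+0.23) = 2.2 × 10⁻⁴ → stable
The 101–118 m interval has Δρ < 0: lighter water underlies denser water.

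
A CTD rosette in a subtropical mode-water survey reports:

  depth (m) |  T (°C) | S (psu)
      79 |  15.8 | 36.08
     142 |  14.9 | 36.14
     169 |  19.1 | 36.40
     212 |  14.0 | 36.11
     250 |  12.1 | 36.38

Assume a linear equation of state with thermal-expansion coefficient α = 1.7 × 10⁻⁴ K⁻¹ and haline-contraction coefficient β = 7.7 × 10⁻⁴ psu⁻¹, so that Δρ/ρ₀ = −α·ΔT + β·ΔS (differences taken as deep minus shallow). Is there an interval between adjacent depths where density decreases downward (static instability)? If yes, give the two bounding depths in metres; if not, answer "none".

Evaluate Δρ/ρ₀ = −αΔT + βΔS across each adjacent pair:
  79–142 m: −αΔT+βΔS = −(1.7 × 10⁻⁴)(-0.9)+(7.7 × 10⁻⁴)(+0.06) = 2.0 × 10⁻⁴ → stable
  142–169 m: −αΔT+βΔS = −(1.7 × 10⁻⁴)(+4.2)+(7.7 × 10⁻⁴)(+0.26) = -5.1 × 10⁻⁴ → UNSTABLE
  169–212 m: −αΔT+βΔS = −(1.7 × 10⁻⁴)(-5.1)+(7.7 × 10⁻⁴)(-0.29) = 6.4 × 10⁻⁴ → stable
  212–250 m: −αΔT+βΔS = −(1.7 × 10⁻⁴)(-1.9)+(7.7 × 10⁻⁴)(+0.27) = 5.3 × 10⁻⁴ → stable
The 142–169 m interval has Δρ < 0: lighter water underlies denser water.

142–169 m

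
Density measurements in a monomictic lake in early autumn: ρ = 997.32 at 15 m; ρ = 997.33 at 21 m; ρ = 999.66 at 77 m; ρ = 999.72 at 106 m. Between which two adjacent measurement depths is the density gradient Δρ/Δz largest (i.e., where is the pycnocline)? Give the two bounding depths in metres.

21–77 m

Compute the density gradient over each adjacent pair:
  15–21 m: Δρ/Δz = 0.01/6 = 1.7 × 10⁻³ kg m⁻⁴
  21–77 m: Δρ/Δz = 2.33/56 = 0.042 kg m⁻⁴
  77–106 m: Δρ/Δz = 0.06/29 = 2.1 × 10⁻³ kg m⁻⁴
The largest gradient is in the 21–77 m interval — the pycnocline.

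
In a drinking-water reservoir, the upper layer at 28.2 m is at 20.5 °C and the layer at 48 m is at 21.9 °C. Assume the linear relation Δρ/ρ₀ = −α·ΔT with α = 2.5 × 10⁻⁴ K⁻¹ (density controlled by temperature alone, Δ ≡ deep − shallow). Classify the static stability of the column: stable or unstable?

ΔT = 21.9 − 20.5 = +1.4 K, so Δρ/ρ₀ = −αΔT = -3.50 × 10⁻⁴.
Δρ/ρ₀ < 0, so Δρ < 0: deeper water is lighter → statically unstable; the column would overturn.

unstable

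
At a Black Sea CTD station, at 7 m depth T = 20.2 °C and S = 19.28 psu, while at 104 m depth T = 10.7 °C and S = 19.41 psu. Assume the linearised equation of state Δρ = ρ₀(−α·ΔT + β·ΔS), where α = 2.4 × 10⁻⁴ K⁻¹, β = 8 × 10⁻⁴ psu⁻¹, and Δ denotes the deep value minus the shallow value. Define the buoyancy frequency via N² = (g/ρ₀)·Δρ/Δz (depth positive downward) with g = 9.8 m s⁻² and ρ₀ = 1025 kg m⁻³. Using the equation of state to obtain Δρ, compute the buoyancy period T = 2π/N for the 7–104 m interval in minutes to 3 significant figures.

ΔT = -9.5 K, ΔS = +0.13 psu (deep − shallow).
Δρ/ρ₀ = −αΔT + βΔS = 2.28 × 10⁻³ + 1.04 × 10⁻⁴ = 2.384 × 10⁻³, so Δρ ≈ 2.444 kg m⁻³.
N² = (g/ρ₀)·Δρ/Δz = g·(Δρ/ρ₀)/Δz = 9.8 × 2.384 × 10⁻³ / 97 = 2.4086 × 10⁻⁴ s⁻².
N = √(2.4086 × 10⁻⁴) = 0.015520 rad s⁻¹ → T = 2π/N = 404.84 s = 6.7473 min ≈ 6.75 min.

6.75 min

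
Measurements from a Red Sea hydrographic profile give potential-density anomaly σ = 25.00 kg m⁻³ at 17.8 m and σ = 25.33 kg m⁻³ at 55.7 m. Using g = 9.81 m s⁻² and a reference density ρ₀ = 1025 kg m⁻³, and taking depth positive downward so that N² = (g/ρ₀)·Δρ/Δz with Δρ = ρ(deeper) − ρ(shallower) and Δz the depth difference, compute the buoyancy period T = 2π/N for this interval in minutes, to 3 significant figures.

11.5 min

Δρ = 1025.33 − 1025.00 = 0.33 kg m⁻³ over Δz = 55.7 − 17.8 = 37.9 m.
N² = (9.81/1025) × (0.33/37.9) = 8.3334 × 10⁻⁵ s⁻².
N = √(8.3334 × 10⁻⁵) = 9.1287 × 10⁻³ rad s⁻¹, so T = 2π/N = 688.29 s = 11.471 min ≈ 11.5 min.
A positive N² confirms static stability across the interval.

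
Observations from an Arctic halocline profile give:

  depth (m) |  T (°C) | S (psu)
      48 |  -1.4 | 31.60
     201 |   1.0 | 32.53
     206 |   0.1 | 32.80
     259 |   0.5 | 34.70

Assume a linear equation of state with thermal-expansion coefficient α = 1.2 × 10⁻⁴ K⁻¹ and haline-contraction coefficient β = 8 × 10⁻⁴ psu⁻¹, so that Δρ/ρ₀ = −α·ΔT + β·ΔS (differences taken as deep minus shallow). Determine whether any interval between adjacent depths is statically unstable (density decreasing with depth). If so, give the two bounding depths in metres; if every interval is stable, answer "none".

none

Evaluate Δρ/ρ₀ = −αΔT + βΔS across each adjacent pair:
  48–201 m: −αΔT+βΔS = −(1.2 × 10⁻⁴)(+2.4)+(8 × 10⁻⁴)(+0.93) = 4.6 × 10⁻⁴ → stable
  201–206 m: −αΔT+βΔS = −(1.2 × 10⁻⁴)(-0.9)+(8 × 10⁻⁴)(+0.27) = 3.2 × 10⁻⁴ → stable
  206–259 m: −αΔT+βΔS = −(1.2 × 10⁻⁴)(+0.4)+(8 × 10⁻⁴)(+1.90) = 1.5 × 10⁻³ → stable
Every interval has Δρ > 0: the column is stably stratified throughout.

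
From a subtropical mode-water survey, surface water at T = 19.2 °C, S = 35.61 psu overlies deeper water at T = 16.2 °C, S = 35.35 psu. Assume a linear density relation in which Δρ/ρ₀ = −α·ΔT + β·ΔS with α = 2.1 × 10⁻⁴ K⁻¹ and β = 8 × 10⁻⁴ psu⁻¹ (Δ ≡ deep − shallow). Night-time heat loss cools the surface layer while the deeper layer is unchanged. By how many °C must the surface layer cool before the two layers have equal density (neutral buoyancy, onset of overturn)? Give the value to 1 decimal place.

Neutral buoyancy requires Δρ = 0, i.e. −α(T_deep − T_surf′) + β(S_deep − S_surf) = 0.
T_surf′ = T_deep − (β/α)·ΔS = 16.2 − (8 × 10⁻⁴/2.1 × 10⁻⁴)·(-0.26) = 17.190 °C.
Cooling required: 19.2 − (17.190) = 2.010 °C.

2.0 °C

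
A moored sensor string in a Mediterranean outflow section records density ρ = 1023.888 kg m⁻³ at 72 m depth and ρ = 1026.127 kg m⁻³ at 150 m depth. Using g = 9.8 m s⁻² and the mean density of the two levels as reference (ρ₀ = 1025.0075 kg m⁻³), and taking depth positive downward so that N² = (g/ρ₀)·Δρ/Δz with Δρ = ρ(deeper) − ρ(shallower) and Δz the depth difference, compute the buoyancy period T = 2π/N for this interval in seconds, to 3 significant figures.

379 s

Δρ = 1026.127 − 1023.888 = 2.239 kg m⁻³ over Δz = 150 − 72 = 78 m.
N² = (9.8/1025.0075) × (2.239/78) = 2.7445 × 10⁻⁴ s⁻².
N = √(2.7445 × 10⁻⁴) = 0.016567 rad s⁻¹, so T = 2π/N = 379.26 s ≈ 379 s.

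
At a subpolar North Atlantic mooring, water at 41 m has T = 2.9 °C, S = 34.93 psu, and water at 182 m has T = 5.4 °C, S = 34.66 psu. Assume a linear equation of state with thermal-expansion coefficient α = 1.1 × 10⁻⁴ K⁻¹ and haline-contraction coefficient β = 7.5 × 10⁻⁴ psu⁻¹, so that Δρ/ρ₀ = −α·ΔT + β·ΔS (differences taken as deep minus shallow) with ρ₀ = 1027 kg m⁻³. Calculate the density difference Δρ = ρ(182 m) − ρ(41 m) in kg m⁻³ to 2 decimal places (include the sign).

ΔT = +2.5 K, ΔS = -0.27 psu (deep − shallow).
Δρ/ρ₀ = −(1.1 × 10⁻⁴)(+2.5) + (7.5 × 10⁻⁴)(-0.27) = -4.775 × 10⁻⁴.
Δρ = 1027 × (-4.775 × 10⁻⁴) = -0.49 kg m⁻³.
Negative Δρ: lighter below, statically unstable.

-0.49 kg m⁻³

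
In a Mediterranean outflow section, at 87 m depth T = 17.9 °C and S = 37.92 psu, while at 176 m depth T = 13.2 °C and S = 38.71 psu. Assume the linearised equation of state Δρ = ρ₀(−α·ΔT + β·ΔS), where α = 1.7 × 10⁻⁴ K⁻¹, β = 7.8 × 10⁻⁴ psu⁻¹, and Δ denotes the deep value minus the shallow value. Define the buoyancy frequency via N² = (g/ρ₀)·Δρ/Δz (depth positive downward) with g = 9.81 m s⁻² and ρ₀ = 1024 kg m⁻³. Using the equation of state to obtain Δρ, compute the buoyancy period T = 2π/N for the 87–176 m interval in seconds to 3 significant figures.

503 s

ΔT = -4.7 K, ΔS = +0.79 psu (deep − shallow).
Δρ/ρ₀ = −αΔT + βΔS = 7.99 × 10⁻⁴ + 6.162 × 10⁻⁴ = 1.4152 × 10⁻³, so Δρ ≈ 1.449 kg m⁻³.
N² = (g/ρ₀)·Δρ/Δz = g·(Δρ/ρ₀)/Δz = 9.81 × 1.4152 × 10⁻³ / 89 = 1.5599 × 10⁻⁴ s⁻².
N = √(1.5599 × 10⁻⁴) = 0.012490 rad s⁻¹ → T = 2π/N = 503.06 s ≈ 503 s.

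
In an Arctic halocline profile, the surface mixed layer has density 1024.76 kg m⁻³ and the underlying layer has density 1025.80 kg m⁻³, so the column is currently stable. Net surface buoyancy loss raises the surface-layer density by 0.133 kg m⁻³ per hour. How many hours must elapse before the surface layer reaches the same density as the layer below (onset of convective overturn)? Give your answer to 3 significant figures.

7.82 hours

Density deficit of the surface layer: 1025.80 − 1024.76 = 1.04 kg m⁻³.
Required change = 1.04 / 0.133 = 7.82 hours.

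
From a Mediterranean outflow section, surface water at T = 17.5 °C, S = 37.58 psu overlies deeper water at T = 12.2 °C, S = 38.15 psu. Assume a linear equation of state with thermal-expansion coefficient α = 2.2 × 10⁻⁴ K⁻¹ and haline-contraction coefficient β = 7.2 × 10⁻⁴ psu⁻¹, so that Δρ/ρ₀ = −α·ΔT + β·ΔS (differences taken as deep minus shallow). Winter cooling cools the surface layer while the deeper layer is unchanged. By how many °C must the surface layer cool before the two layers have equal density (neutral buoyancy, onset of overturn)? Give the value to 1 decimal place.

Neutral buoyancy requires Δρ = 0, i.e. −α(T_deep − T_surf′) + β(S_deep − S_surf) = 0.
T_surf′ = T_deep − (β/α)·ΔS = 12.2 − (7.2 × 10⁻⁴/2.2 × 10⁻⁴)·(+0.57) = 10.335 °C.
Cooling required: 17.5 − (10.335) = 7.165 °C.

7.2 °C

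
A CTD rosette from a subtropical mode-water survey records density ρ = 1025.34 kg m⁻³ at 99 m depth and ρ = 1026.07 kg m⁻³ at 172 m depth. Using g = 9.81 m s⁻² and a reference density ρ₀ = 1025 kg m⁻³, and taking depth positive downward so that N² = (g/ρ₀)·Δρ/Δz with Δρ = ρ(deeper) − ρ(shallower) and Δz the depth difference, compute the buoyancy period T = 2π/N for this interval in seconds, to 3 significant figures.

Δρ = 1026.07 − 1025.34 = 0.73 kg m⁻³ over Δz = 172 − 99 = 73 m.
N² = (9.81/1025) × (0.73/73) = 9.5707 × 10⁻⁵ s⁻².
N = √(9.5707 × 10⁻⁵) = 9.7830 × 10⁻³ rad s⁻¹, so T = 2π/N = 642.26 s ≈ 642 s.

642 s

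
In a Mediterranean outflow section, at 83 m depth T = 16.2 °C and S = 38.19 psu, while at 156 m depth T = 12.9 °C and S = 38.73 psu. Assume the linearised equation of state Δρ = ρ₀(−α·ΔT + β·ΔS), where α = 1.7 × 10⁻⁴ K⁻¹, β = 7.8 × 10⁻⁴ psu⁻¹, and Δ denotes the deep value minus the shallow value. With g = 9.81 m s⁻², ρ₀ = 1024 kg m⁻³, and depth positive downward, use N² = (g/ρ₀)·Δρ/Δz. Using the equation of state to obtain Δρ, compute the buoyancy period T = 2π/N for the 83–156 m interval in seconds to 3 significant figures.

ΔT = -3.3 K, ΔS = +0.54 psu (deep − shallow).
Δρ/ρ₀ = −αΔT + βΔS = 5.61 × 10⁻⁴ + 4.212 × 10⁻⁴ = 9.822 × 10⁻⁴, so Δρ ≈ 1.006 kg m⁻³.
N² = (g/ρ₀)·Δρ/Δz = g·(Δρ/ρ₀)/Δz = 9.81 × 9.822 × 10⁻⁴ / 73 = 1.3199 × 10⁻⁴ s⁻².
N = √(1.3199 × 10⁻⁴) = 0.011489 rad s⁻¹ → T = 2π/N = 546.89 s ≈ 547 s.

547 s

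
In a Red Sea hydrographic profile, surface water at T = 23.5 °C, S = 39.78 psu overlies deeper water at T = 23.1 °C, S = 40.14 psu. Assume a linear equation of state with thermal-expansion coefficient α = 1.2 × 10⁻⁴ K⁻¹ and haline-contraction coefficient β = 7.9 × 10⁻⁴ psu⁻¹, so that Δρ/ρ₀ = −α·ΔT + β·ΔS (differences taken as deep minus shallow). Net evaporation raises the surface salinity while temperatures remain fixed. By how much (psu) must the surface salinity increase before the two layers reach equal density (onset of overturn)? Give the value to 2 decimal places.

0.42 psu

Neutral buoyancy requires −α(T_deep − T_surf) + β(S_deep − S_surf′) = 0.
S_surf′ = S_deep − (α/β)·ΔT = 40.14 − (1.2 × 10⁻⁴/7.9 × 10⁻⁴)·(-0.4) = 40.2008 psu.
Increase required: 40.2008 − 39.78 = 0.4208 psu.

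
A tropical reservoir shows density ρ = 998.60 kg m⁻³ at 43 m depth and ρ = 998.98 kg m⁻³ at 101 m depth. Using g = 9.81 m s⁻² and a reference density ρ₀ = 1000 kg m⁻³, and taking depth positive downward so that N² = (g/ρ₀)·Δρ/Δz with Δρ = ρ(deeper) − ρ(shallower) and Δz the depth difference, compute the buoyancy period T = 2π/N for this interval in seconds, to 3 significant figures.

Δρ = 998.98 − 998.60 = 0.38 kg m⁻³ over Δz = 101 − 43 = 58 m.
N² = (9.81/1000) × (0.38/58) = 6.4272 × 10⁻⁵ s⁻².
N = √(6.4272 × 10⁻⁵) = 8.0170 × 10⁻³ rad s⁻¹, so T = 2π/N = 783.73 s ≈ 784 s.
N² > 0, so the interval is statically stable.

784 s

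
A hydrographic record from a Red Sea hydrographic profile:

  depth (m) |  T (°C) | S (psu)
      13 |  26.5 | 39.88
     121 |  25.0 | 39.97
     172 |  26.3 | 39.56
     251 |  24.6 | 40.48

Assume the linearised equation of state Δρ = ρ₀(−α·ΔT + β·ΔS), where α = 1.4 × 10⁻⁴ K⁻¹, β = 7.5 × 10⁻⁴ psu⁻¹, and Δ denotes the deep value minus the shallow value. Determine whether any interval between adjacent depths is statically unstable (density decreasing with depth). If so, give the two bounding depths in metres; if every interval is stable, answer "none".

121–172 m

Evaluate Δρ/ρ₀ = −αΔT + βΔS across each adjacent pair:
  13–121 m: −αΔT+βΔS = −(1.4 × 10⁻⁴)(-1.5)+(7.5 × 10⁻⁴)(+0.09) = 2.8 × 10⁻⁴ → stable
  121–172 m: −αΔT+βΔS = −(1.4 × 10⁻⁴)(+1.3)+(7.5 × 10⁻⁴)(-0.41) = -4.9 × 10⁻⁴ → UNSTABLE
  172–251 m: −αΔT+βΔS = −(1.4 × 10⁻⁴)(-1.7)+(7.5 × 10⁻⁴)(+0.92) = 9.3 × 10⁻⁴ → stable
The 121–172 m interval has Δρ < 0: lighter water underlies denser water.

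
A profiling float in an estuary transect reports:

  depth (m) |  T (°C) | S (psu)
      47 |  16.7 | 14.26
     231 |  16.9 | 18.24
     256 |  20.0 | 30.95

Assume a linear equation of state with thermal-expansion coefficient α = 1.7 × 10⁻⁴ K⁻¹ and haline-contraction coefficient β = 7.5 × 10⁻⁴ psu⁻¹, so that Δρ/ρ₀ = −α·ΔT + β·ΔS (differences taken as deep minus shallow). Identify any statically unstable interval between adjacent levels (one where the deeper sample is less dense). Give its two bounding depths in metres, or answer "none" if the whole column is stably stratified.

Evaluate Δρ/ρ₀ = −αΔT + βΔS across each adjacent pair:
  47–231 m: −αΔT+βΔS = −(1.7 × 10⁻⁴)(+0.2)+(7.5 × 10⁻⁴)(+3.98) = 3.0 × 10⁻³ → stable
  231–256 m: −αΔT+βΔS = −(1.7 × 10⁻⁴)(+3.1)+(7.5 × 10⁻⁴)(+12.71) = 9.0 × 10⁻³ → stable
Every interval has Δρ > 0: the column is stably stratified throughout.

none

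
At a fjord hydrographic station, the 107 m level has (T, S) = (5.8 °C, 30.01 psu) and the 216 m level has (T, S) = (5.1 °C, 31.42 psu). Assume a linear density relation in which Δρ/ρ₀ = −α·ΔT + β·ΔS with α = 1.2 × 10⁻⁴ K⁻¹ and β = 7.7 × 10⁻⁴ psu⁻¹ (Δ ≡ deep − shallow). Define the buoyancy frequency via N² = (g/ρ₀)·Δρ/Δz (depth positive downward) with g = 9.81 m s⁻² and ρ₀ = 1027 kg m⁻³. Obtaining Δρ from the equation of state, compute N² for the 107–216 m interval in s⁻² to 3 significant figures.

1.05 × 10⁻⁴ s⁻²

ΔT = -0.7 K, ΔS = +1.41 psu (deep − shallow).
Δρ/ρ₀ = −αΔT + βΔS = 8.40 × 10⁻⁵ + 1.0857 × 10⁻³ = 1.1697 × 10⁻³, so Δρ ≈ 1.201 kg m⁻³.
N² = (g/ρ₀)·Δρ/Δz = g·(Δρ/ρ₀)/Δz = 9.81 × 1.1697 × 10⁻³ / 109 = 1.0527 × 10⁻⁴ s⁻² ≈ 1.05 × 10⁻⁴ s⁻².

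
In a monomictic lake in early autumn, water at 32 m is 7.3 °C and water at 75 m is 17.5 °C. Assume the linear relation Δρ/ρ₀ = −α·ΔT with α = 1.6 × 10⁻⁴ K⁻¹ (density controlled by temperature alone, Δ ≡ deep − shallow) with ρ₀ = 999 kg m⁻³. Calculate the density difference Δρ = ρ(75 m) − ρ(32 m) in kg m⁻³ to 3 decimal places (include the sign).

ΔT = +10.2 K, Δρ/ρ₀ = −αΔT = -1.632 × 10⁻³.
Δρ = 999 × (-1.632 × 10⁻³) = -1.630 kg m⁻³.
Negative Δρ: lighter below, statically unstable.

-1.630 kg m⁻³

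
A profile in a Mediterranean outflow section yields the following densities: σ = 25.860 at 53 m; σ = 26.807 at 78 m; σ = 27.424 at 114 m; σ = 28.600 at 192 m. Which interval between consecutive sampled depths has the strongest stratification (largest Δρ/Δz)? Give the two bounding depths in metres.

Compute the density gradient over each adjacent pair:
  53–78 m: Δρ/Δz = 0.947/25 = 0.038 kg m⁻⁴
  78–114 m: Δρ/Δz = 0.617/36 = 0.017 kg m⁻⁴
  114–192 m: Δρ/Δz = 1.176/78 = 0.015 kg m⁻⁴
The largest gradient is in the 53–78 m interval — the pycnocline.

53–78 m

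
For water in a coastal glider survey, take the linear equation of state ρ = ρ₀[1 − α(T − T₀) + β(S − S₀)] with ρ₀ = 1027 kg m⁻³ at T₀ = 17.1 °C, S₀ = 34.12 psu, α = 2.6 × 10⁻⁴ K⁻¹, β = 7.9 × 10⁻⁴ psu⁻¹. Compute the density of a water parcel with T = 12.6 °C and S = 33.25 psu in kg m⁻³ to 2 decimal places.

T − T₀ = -4.5 K, S − S₀ = -0.87 psu.
Bracket = 1 − α·(-4.5) + β·(-0.87) = 1 + (4.827 × 10⁻⁴) = 1.0004827.
ρ = 1027 × 1.0004827 = 1027.50 kg m⁻³.

1027.50 kg m⁻³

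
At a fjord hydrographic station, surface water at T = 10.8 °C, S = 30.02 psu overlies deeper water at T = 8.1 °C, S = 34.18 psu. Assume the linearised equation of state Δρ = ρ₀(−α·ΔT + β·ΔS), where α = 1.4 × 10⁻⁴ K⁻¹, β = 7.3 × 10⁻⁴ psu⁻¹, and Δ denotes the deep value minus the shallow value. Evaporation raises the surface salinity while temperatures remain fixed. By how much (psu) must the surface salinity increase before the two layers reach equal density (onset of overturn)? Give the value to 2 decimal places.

Neutral buoyancy requires −α(T_deep − T_surf) + β(S_deep − S_surf′) = 0.
S_surf′ = S_deep − (α/β)·ΔT = 34.18 − (1.4 × 10⁻⁴/7.3 × 10⁻⁴)·(-2.7) = 34.6978 psu.
Increase required: 34.6978 − 30.02 = 4.6778 psu.

4.68 psu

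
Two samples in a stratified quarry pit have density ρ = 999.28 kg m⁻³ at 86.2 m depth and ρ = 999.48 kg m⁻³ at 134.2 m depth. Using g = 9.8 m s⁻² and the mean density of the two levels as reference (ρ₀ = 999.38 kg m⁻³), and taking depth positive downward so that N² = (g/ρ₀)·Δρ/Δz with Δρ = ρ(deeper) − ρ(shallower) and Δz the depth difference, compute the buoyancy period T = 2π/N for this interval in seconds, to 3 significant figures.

983 s

Δρ = 999.48 − 999.28 = 0.20 kg m⁻³ over Δz = 134.2 − 86.2 = 48 m.
N² = (9.8/999.38) × (0.20/48) = 4.0859 × 10⁻⁵ s⁻².
N = √(4.0859 × 10⁻⁵) = 6.3921 × 10⁻³ rad s⁻¹, so T = 2π/N = 982.96 s ≈ 983 s.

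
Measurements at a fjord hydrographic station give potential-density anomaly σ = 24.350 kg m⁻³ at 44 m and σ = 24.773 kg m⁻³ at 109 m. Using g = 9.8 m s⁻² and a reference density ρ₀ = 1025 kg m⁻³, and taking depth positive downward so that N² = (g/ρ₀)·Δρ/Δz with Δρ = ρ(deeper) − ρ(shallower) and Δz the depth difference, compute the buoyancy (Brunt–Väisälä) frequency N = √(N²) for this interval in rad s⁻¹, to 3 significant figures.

7.89 × 10⁻³ rad s⁻¹

Δρ = 1024.773 − 1024.350 = 0.423 kg m⁻³ over Δz = 109 − 44 = 65 m.
N² = (9.8/1025) × (0.423/65) = 6.2220 × 10⁻⁵ s⁻².
N = √(6.2220 × 10⁻⁵) = 7.8880 × 10⁻³ rad s⁻¹ ≈ 7.89 × 10⁻³ rad s⁻¹.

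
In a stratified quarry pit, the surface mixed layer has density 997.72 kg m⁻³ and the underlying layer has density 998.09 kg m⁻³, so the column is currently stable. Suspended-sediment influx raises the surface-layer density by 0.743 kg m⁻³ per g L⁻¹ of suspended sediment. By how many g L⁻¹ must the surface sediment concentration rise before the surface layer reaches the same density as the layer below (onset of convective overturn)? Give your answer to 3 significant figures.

Density deficit of the surface layer: 998.09 − 997.72 = 0.37 kg m⁻³.
Required change = 0.37 / 0.743 = 0.498 g L⁻¹.

0.498 g L⁻¹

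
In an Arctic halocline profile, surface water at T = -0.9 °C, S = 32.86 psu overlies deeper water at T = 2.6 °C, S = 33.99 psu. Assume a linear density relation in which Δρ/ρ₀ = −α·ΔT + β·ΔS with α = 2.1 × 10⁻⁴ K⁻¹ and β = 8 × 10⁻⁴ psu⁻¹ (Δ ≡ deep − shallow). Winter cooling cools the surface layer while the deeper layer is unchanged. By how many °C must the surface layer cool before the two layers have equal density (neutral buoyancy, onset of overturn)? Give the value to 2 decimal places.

Neutral buoyancy requires Δρ = 0, i.e. −α(T_deep − T_surf′) + β(S_deep − S_surf) = 0.
T_surf′ = T_deep − (β/α)·ΔS = 2.6 − (8 × 10⁻⁴/2.1 × 10⁻⁴)·(+1.13) = -1.7048 °C.
Cooling required: -0.9 − (-1.7048) = 0.8048 °C.

0.80 °C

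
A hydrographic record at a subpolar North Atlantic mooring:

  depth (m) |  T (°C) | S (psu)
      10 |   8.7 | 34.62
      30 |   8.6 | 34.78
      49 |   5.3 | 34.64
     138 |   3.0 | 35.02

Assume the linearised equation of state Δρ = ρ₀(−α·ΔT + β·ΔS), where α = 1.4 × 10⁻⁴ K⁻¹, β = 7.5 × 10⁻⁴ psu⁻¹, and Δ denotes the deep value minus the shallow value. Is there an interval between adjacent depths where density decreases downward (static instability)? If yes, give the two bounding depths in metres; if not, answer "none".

none

Evaluate Δρ/ρ₀ = −αΔT + βΔS across each adjacent pair:
  10–30 m: −αΔT+βΔS = −(1.4 × 10⁻⁴)(-0.1)+(7.5 × 10⁻⁴)(+0.16) = 1.3 × 10⁻⁴ → stable
  30–49 m: −αΔT+βΔS = −(1.4 × 10⁻⁴)(-3.3)+(7.5 × 10⁻⁴)(-0.14) = 3.6 × 10⁻⁴ → stable
  49–138 m: −αΔT+βΔS = −(1.4 × 10⁻⁴)(-2.3)+(7.5 × 10⁻⁴)(+0.38) = 6.1 × 10⁻⁴ → stable
Every interval has Δρ > 0: the column is stably stratified throughout.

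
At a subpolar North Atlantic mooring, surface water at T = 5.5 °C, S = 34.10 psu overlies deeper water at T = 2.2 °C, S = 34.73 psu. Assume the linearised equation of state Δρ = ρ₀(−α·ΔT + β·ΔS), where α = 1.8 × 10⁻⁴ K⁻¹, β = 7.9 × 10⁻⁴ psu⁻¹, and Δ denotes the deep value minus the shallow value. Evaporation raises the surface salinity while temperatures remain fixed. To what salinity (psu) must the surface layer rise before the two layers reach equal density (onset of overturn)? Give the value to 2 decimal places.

35.48 psu

Neutral buoyancy requires −α(T_deep − T_surf) + β(S_deep − S_surf′) = 0.
S_surf′ = S_deep − (α/β)·ΔT = 34.73 − (1.8 × 10⁻⁴/7.9 × 10⁻⁴)·(-3.3) = 35.4819 psu.
Increase required: 35.4819 − 34.10 = 1.3819 psu.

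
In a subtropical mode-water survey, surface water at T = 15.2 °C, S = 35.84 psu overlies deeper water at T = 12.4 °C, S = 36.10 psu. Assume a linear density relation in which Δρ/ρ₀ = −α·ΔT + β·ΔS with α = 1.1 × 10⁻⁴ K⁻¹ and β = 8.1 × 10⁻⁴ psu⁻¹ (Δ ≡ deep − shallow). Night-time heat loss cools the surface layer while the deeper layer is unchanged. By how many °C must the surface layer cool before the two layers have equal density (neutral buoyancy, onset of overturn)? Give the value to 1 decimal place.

Neutral buoyancy requires Δρ = 0, i.e. −α(T_deep − T_surf′) + β(S_deep − S_surf) = 0.
T_surf′ = T_deep − (β/α)·ΔS = 12.4 − (8.1 × 10⁻⁴/1.1 × 10⁻⁴)·(+0.26) = 10.485 °C.
Cooling required: 15.2 − (10.485) = 4.715 °C.

4.7 °C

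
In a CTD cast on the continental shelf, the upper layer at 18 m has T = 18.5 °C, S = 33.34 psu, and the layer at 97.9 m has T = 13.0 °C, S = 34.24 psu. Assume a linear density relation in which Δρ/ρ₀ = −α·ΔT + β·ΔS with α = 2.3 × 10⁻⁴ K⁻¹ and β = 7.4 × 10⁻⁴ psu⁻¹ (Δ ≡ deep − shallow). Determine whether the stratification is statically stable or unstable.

ΔT = 13.0 − 18.5 = -5.5 K and ΔS = 34.24 − 33.34 = +0.90 psu (deep − shallow).
−αΔT = 1.265 × 10⁻³; βΔS = 6.66 × 10⁻⁴; sum Δρ/ρ₀ = 1.931 × 10⁻³.
Δρ/ρ₀ > 0, so Δρ > 0: deeper water is denser → statically stable.

stable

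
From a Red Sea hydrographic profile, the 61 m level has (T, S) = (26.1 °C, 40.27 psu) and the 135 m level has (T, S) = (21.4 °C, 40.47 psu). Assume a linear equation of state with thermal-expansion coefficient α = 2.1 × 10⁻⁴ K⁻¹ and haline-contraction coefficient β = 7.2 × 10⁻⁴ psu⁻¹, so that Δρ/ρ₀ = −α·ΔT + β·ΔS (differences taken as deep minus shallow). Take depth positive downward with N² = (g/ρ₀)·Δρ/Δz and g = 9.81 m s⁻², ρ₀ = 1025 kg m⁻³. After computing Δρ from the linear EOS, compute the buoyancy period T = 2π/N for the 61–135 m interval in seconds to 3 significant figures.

ΔT = -4.7 K, ΔS = +0.20 psu (deep − shallow).
Δρ/ρ₀ = −αΔT + βΔS = 9.87 × 10⁻⁴ + 1.44 × 10⁻⁴ = 1.131 × 10⁻³, so Δρ ≈ 1.159 kg m⁻³.
N² = (g/ρ₀)·Δρ/Δz = g·(Δρ/ρ₀)/Δz = 9.81 × 1.131 × 10⁻³ / 74 = 1.4993 × 10⁻⁴ s⁻².
N = √(1.4993 × 10⁻⁴) = 0.012245 rad s⁻¹ → T = 2π/N = 513.12 s ≈ 513 s.

513 s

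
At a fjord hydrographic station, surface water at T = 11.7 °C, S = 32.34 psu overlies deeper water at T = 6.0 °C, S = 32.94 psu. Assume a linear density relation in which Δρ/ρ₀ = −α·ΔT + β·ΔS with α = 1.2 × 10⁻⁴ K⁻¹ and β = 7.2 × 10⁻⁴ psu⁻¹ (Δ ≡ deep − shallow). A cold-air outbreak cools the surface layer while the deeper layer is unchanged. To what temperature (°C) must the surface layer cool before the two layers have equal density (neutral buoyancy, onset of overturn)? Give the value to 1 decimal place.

Neutral buoyancy requires Δρ = 0, i.e. −α(T_deep − T_surf′) + β(S_deep − S_surf) = 0.
T_surf′ = T_deep − (β/α)·ΔS = 6.0 − (7.2 × 10⁻⁴/1.2 × 10⁻⁴)·(+0.60) = 2.400 °C.
Cooling required: 11.7 − (2.400) = 9.300 °C.

2.4 °C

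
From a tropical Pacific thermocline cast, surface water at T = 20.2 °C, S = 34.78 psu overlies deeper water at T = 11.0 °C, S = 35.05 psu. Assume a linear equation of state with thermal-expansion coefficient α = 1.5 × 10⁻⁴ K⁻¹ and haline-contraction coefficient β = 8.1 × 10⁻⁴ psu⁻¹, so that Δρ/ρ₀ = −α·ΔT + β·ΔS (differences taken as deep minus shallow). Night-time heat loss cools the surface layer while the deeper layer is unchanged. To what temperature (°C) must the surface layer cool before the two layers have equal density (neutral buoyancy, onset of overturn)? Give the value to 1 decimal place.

9.5 °C

Neutral buoyancy requires Δρ = 0, i.e. −α(T_deep − T_surf′) + β(S_deep − S_surf) = 0.
T_surf′ = T_deep − (β/α)·ΔS = 11.0 − (8.1 × 10⁻⁴/1.5 × 10⁻⁴)·(+0.27) = 9.542 °C.
Cooling required: 20.2 − (9.542) = 10.658 °C.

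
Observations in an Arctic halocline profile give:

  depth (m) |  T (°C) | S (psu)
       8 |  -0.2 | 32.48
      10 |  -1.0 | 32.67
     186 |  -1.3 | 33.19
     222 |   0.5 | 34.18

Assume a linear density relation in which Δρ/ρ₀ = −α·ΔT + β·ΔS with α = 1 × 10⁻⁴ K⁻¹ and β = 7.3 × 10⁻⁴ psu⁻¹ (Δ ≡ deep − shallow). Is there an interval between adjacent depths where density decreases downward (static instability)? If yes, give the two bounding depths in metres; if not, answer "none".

none

Evaluate Δρ/ρ₀ = −αΔT + βΔS across each adjacent pair:
  8–10 m: −αΔT+βΔS = −(1 × 10⁻⁴)(-0.8)+(7.3 × 10⁻⁴)(+0.19) = 2.2 × 10⁻⁴ → stable
  10–186 m: −αΔT+βΔS = −(1 × 10⁻⁴)(-0.3)+(7.3 × 10⁻⁴)(+0.52) = 4.1 × 10⁻⁴ → stable
  186–222 m: −αΔT+βΔS = −(1 × 10⁻⁴)(+1.8)+(7.3 × 10⁻⁴)(+0.99) = 5.4 × 10⁻⁴ → stable
Every interval has Δρ > 0: the column is stably stratified throughout.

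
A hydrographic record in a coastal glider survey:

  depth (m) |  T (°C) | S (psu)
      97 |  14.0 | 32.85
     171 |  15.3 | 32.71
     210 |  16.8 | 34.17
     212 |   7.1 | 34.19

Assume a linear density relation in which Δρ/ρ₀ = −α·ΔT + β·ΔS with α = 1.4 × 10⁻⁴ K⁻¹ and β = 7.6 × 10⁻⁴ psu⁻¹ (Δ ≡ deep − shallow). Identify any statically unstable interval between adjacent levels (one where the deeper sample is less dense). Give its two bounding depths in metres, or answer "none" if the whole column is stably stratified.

Evaluate Δρ/ρ₀ = −αΔT + βΔS across each adjacent pair:
  97–171 m: −αΔT+βΔS = −(1.4 × 10⁻⁴)(+1.3)+(7.6 × 10⁻⁴)(-0.14) = -2.9 × 10⁻⁴ → UNSTABLE
  171–210 m: −αΔT+βΔS = −(1.4 × 10⁻⁴)(+1.5)+(7.6 × 10⁻⁴)(+1.46) = 9.0 × 10⁻⁴ → stable
  210–212 m: −αΔT+βΔS = −(1.4 × 10⁻⁴)(-9.7)+(7.6 × 10⁻⁴)(+0.02) = 1.4 × 10⁻³ → stable
The 97–171 m interval has Δρ < 0: lighter water underlies denser water.

97–171 m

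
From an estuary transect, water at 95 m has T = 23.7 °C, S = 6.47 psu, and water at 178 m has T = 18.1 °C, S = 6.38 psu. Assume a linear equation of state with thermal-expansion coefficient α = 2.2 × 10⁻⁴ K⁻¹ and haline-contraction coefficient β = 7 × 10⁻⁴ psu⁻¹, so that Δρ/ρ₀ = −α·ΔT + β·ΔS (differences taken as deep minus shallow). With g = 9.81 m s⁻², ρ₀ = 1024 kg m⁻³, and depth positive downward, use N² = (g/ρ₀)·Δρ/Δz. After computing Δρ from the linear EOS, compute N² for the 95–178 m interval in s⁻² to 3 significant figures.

ΔT = -5.6 K, ΔS = -0.09 psu (deep − shallow).
Δρ/ρ₀ = −αΔT + βΔS = 1.232 × 10⁻³ − 6.30 × 10⁻⁵ = 1.169 × 10⁻³, so Δρ ≈ 1.197 kg m⁻³.
N² = (g/ρ₀)·Δρ/Δz = g·(Δρ/ρ₀)/Δz = 9.81 × 1.169 × 10⁻³ / 83 = 1.3817 × 10⁻⁴ s⁻² ≈ 1.38 × 10⁻⁴ s⁻².

1.38 × 10⁻⁴ s⁻²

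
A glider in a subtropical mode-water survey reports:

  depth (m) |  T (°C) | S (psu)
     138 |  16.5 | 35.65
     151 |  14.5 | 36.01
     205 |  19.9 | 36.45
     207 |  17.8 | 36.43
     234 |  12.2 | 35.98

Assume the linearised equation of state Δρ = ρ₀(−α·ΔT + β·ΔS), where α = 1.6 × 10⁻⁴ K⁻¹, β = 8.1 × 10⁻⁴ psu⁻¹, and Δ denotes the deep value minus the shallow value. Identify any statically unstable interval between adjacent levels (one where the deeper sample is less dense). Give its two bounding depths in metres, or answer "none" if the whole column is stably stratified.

Evaluate Δρ/ρ₀ = −αΔT + βΔS across each adjacent pair:
  138–151 m: −αΔT+βΔS = −(1.6 × 10⁻⁴)(-2.0)+(8.1 × 10⁻⁴)(+0.36) = 6.1 × 10⁻⁴ → stable
  151–205 m: −αΔT+βΔS = −(1.6 × 10⁻⁴)(+5.4)+(8.1 × 10⁻⁴)(+0.44) = -5.1 × 10⁻⁴ → UNSTABLE
  205–207 m: −αΔT+βΔS = −(1.6 × 10⁻⁴)(-2.1)+(8.1 × 10⁻⁴)(-0.02) = 3.2 × 10⁻⁴ → stable
  207–234 m: −αΔT+βΔS = −(1.6 × 10⁻⁴)(-5.6)+(8.1 × 10⁻⁴)(-0.45) = 5.3 × 10⁻⁴ → stable
The 151–205 m interval has Δρ < 0: lighter water underlies denser water.

151–205 m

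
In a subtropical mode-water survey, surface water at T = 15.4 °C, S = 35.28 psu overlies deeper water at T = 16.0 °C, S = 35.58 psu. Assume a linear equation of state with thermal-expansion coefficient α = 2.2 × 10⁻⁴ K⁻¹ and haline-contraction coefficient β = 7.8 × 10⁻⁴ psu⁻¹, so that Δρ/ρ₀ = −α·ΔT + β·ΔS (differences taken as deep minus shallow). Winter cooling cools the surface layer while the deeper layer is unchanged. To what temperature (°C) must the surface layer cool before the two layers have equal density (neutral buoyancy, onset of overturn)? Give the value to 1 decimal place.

Neutral buoyancy requires Δρ = 0, i.e. −α(T_deep − T_surf′) + β(S_deep − S_surf) = 0.
T_surf′ = T_deep − (β/α)·ΔS = 16.0 − (7.8 × 10⁻⁴/2.2 × 10⁻⁴)·(+0.30) = 14.936 °C.
Cooling required: 15.4 − (14.936) = 0.464 °C.

14.9 °C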